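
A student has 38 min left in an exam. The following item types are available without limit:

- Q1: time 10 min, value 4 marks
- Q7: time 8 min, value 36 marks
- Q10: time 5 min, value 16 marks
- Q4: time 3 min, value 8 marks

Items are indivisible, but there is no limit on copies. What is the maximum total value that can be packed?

Best value-per-unit is Q7 at 36/8; filling with it alone gives 4×36 = 144.
Optimal mix: 4×Q7 + 1×Q10 → time 37, value 160.

160 marks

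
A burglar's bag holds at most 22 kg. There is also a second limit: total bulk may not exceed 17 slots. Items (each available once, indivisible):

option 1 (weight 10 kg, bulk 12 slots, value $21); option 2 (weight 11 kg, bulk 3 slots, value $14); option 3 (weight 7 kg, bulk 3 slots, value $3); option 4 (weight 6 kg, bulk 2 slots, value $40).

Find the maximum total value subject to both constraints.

Feasible sets respecting both limits:
- option 1+option 4: weight 16, bulk 14, value 61
- option 2+option 4: weight 17, bulk 5, value 54
- option 3+option 4: weight 13, bulk 5, value 43
- option 4: weight 6, bulk 2, value 40
Best: $61.

$61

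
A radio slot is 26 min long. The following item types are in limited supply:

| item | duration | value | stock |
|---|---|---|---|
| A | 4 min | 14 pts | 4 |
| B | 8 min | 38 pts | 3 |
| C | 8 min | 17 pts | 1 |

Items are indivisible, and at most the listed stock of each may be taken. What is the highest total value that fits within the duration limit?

Top feasible selections:
- 3×B: duration 24, value 114
- 2×A + 2×B: duration 24, value 104
Best: 114 pts.

114 pts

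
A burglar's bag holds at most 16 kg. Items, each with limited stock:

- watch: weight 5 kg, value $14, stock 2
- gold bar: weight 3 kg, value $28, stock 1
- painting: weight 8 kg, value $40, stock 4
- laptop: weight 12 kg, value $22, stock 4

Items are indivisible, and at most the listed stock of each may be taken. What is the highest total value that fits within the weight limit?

Best selections within weight 16 and stock limits:
- 1×watch + 1×gold bar + 1×painting: weight 16, value 82
- 2×painting: weight 16, value 80
- 1×gold bar + 1×painting: weight 11, value 68
Best: $82.

$82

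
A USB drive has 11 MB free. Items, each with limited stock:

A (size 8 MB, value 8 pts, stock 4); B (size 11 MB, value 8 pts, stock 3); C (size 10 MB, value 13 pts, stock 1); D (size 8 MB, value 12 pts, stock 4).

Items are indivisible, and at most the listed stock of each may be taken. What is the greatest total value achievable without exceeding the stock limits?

13 pts

Best selections within size 11 and stock limits:
- 1×C: size 10, value 13
- 1×D: size 8, value 12
Best: 13 pts.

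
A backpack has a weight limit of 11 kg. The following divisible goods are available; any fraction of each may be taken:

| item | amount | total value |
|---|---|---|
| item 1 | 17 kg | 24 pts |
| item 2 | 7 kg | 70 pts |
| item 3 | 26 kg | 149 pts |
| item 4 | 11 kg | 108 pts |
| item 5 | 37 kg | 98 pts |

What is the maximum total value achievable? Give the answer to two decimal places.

109.27

Take in order of value per unit:
- item 2 (70/7 per unit): all 7 → value 70, running total 70.00
- item 4 (108/11 per unit): 4 of 11 → value 4×108/11 = 39.2727, running total 109.27
Total 109.27.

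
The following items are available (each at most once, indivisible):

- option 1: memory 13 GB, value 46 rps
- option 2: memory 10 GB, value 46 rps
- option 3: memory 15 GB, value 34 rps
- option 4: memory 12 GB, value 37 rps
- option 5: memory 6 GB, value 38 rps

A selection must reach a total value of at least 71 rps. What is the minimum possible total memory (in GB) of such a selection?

16

Subsets with value ≥ 71, sorted by total memory:
- option 2+option 5: memory 16, value 84
- option 4+option 5: memory 18, value 75
- option 1+option 5: memory 19, value 84
Minimum memory: 16 GB.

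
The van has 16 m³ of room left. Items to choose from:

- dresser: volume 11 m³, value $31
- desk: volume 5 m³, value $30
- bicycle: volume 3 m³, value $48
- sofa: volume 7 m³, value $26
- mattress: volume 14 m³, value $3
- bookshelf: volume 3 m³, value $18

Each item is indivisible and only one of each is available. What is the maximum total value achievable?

Check high-value combinations within 16 m³:
- desk+bicycle+sofa: volume 5+3+7=15, value 30+48+26=104
- desk+bicycle+bookshelf: volume 5+3+3=11, value 30+48+18=96
- bicycle+sofa+bookshelf: volume 3+7+3=13, value 48+26+18=92
- dresser+bicycle: volume 11+3=14, value 31+48=79
- desk+bicycle: volume 5+3=8, value 30+48=78
Best: $104.

$104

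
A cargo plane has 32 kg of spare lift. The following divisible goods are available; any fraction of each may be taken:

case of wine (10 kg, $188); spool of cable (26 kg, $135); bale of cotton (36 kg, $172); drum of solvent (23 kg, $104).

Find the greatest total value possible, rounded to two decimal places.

Take in order of value per unit:
- case of wine (188/10 per unit): all 10 → value 188, running total 188.00
- spool of cable (135/26 per unit): 22 of 26 → value 22×135/26 = 114.2308, running total 302.23
Total 302.23.

302.23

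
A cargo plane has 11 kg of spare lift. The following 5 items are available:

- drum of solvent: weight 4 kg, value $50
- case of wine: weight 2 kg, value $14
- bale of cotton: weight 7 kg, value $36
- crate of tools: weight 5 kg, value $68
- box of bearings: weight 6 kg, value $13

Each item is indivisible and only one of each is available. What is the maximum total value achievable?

$132

This is a 0/1 knapsack; check combinations near the capacity.
- drum of solvent+case of wine+crate of tools: weight 4+2+5=11, value 50+14+68=132
- drum of solvent+crate of tools: weight 4+5=9, value 50+68=118
- drum of solvent+bale of cotton: weight 4+7=11, value 50+36=86
Best: $132.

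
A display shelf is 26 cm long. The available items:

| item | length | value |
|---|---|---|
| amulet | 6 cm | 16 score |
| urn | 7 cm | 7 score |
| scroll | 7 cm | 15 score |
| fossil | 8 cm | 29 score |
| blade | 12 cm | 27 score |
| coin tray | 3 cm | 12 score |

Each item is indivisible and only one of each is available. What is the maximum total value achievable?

This is a 0/1 knapsack; check combinations near the capacity.
- amulet+scroll+fossil+coin tray: length 6+7+8+3=24, value 16+15+29+12=72
- amulet+fossil+blade: length 6+8+12=26, value 16+29+27=72
- fossil+blade+coin tray: length 8+12+3=23, value 29+27+12=68
- amulet+urn+fossil+coin tray: length 6+7+8+3=24, value 16+7+29+12=64
- urn+scroll+fossil+coin tray: length 7+7+8+3=25, value 7+15+29+12=63
Best: 72 score.

72 score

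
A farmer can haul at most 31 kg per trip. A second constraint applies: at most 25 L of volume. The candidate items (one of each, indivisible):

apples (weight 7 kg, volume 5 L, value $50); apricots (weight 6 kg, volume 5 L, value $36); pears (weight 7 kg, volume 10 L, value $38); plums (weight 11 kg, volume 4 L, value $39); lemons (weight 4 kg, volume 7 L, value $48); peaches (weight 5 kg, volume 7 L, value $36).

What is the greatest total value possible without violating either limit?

$173

Feasible sets respecting both limits:
- apples+apricots+plums+lemons: weight 28, volume 21, value 173
- apples+plums+lemons+peaches: weight 27, volume 23, value 173
- apples+apricots+lemons+peaches: weight 22, volume 24, value 170
- apples+apricots+pears+plums: weight 31, volume 24, value 163
Best: $173.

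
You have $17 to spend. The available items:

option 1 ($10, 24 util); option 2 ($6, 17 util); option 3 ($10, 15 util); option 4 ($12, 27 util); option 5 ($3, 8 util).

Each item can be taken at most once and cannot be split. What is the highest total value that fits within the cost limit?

41 util

Check high-value combinations within $17:
- option 1+option 2: cost 10+6=16, value 24+17=41
- option 4+option 5: cost 12+3=15, value 27+8=35
- option 1+option 5: cost 10+3=13, value 24+8=32
Best: 41 util.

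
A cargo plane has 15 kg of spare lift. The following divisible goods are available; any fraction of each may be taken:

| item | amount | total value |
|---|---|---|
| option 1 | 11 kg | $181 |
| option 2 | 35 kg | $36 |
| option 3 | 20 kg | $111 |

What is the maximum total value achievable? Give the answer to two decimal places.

Take in order of value per unit:
- option 1 (181/11 per unit): all 11 → value 181, running total 181.00
- option 3 (111/20 per unit): 4 of 20 → value 4×111/20 = 22.2000, running total 203.20
Total 203.20.

203.20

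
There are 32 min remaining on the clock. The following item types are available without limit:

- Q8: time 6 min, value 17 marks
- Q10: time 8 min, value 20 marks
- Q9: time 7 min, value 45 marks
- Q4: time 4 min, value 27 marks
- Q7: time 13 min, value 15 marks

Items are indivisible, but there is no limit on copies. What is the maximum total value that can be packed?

216 marks

Best value-per-unit is Q4 at 27/4, and filling with it alone uses time 8×4=32. No mix of the others beats 8×27 = 216.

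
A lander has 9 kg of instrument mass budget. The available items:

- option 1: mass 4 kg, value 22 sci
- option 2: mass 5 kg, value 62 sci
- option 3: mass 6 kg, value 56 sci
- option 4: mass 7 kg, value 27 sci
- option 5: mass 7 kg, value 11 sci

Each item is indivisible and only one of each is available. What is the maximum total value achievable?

This is a 0/1 knapsack; check combinations near the capacity.
- option 1+option 2: mass 4+5=9, value 22+62=84
- option 2: mass 5, value 62
- option 3: mass 6, value 56
- option 4: mass 7, value 27
- option 1: mass 4, value 22
Best: 84 sci.

84 sci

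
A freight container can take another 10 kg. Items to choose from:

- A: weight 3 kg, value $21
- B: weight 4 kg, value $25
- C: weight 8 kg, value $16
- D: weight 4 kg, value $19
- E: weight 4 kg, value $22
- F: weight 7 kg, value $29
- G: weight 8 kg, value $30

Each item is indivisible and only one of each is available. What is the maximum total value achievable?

This is a 0/1 knapsack; check combinations near the capacity.
- A+F: weight 3+7=10, value 21+29=50
- B+E: weight 4+4=8, value 25+22=47
- A+B: weight 3+4=7, value 21+25=46
Best: $50.

$50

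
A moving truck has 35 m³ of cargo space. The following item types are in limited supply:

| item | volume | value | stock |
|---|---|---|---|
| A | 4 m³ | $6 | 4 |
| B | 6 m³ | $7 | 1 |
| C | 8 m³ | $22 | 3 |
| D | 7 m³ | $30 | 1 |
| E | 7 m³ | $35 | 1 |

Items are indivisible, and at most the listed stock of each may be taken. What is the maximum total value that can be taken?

Top feasible selections:
- 1×A + 2×C + 1×D + 1×E: volume 34, value 115
- 2×C + 1×D + 1×E: volume 30, value 109
- 1×A + 3×C + 1×E: volume 35, value 107
- 3×A + 1×C + 1×D + 1×E: volume 34, value 105
Best: $115.

$115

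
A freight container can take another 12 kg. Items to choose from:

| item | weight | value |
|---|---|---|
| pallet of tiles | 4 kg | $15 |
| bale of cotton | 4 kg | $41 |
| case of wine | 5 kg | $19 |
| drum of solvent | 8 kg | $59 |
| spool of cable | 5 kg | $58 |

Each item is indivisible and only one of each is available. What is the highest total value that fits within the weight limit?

$100

This is a 0/1 knapsack; check combinations near the capacity.
- bale of cotton+drum of solvent: weight 4+8=12, value 41+59=100
- bale of cotton+spool of cable: weight 4+5=9, value 41+58=99
- case of wine+spool of cable: weight 5+5=10, value 19+58=77
Best: $100.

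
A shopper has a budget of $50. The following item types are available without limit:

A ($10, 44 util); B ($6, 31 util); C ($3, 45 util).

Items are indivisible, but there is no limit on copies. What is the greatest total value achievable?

720 util

Best value-per-unit is C at 45/3, and filling with it alone uses cost 16×3=48. No mix of the others beats 16×45 = 720.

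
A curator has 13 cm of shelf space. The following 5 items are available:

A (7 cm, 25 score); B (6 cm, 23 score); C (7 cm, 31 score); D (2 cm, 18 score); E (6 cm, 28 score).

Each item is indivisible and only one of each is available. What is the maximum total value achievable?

59 score

Check high-value combinations within 13 cm:
- C+E: length 7+6=13, value 31+28=59
- B+C: length 6+7=13, value 23+31=54
- A+E: length 7+6=13, value 25+28=53
- B+E: length 6+6=12, value 23+28=51
Best: 59 score.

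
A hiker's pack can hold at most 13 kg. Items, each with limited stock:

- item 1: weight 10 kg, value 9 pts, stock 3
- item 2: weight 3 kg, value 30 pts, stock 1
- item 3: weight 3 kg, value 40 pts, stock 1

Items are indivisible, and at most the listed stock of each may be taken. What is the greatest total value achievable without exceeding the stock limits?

Top feasible selections:
- 1×item 2 + 1×item 3: weight 6, value 70
- 1×item 1 + 1×item 3: weight 13, value 49
- 1×item 3: weight 3, value 40
- 1×item 1 + 1×item 2: weight 13, value 39
Best: 70 pts.

70 pts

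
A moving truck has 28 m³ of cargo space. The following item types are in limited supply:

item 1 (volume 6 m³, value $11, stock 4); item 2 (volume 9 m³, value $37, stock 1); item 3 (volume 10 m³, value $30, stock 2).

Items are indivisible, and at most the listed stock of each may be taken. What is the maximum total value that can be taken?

$78

Best selections within volume 28 and stock limits:
- 1×item 1 + 1×item 2 + 1×item 3: volume 25, value 78
- 1×item 1 + 2×item 3: volume 26, value 71
- 3×item 1 + 1×item 2: volume 27, value 70
- 1×item 2 + 1×item 3: volume 19, value 67
Best: $78.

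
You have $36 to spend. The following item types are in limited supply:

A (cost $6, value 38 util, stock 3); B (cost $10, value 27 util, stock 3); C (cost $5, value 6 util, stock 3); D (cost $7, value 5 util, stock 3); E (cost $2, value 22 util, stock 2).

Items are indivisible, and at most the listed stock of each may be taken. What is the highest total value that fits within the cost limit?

Best selections within cost 36 and stock limits:
- 3×A + 1×B + 2×E: cost 32, value 185
- 2×A + 2×B + 2×E: cost 36, value 174
Best: 185 util.

185 util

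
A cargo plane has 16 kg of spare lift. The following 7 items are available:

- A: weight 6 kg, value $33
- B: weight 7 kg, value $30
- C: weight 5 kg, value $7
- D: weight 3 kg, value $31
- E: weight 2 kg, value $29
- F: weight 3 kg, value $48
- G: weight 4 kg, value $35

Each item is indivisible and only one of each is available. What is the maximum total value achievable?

Check high-value combinations within 16 kg:
- A+D+F+G: weight 6+3+3+4=16, value 33+31+48+35=147
- A+E+F+G: weight 6+2+3+4=15, value 33+29+48+35=145
- D+E+F+G: weight 3+2+3+4=12, value 31+29+48+35=143
Best: $147.

$147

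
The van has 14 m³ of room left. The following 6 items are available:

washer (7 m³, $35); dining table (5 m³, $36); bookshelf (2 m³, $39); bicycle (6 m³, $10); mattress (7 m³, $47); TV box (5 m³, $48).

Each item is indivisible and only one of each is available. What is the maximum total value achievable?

Check high-value combinations within 14 m³:
- bookshelf+mattress+TV box: volume 2+7+5=14, value 39+47+48=134
- dining table+bookshelf+TV box: volume 5+2+5=12, value 36+39+48=123
- dining table+bookshelf+mattress: volume 5+2+7=14, value 36+39+47=122
Best: $134.

$134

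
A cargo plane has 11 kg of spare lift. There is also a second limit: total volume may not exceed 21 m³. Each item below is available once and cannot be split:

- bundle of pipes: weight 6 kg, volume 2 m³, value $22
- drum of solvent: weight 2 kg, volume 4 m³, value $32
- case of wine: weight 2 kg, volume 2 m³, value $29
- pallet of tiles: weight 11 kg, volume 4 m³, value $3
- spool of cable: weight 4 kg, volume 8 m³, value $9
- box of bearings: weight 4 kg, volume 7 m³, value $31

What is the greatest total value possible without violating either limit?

Feasible sets respecting both limits:
- drum of solvent+case of wine+box of bearings: weight 8, volume 13, value 92
- bundle of pipes+drum of solvent+case of wine: weight 10, volume 8, value 83
- drum of solvent+spool of cable+box of bearings: weight 10, volume 19, value 72
- drum of solvent+case of wine+spool of cable: weight 8, volume 14, value 70
Best: $92.

$92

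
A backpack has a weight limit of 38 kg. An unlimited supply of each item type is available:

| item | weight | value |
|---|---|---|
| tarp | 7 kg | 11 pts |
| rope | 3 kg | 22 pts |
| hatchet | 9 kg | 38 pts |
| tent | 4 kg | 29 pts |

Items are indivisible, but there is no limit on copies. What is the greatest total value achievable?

278 pts

Best value-per-unit is rope at 22/3; filling with it alone gives 12×22 = 264.
Optimal mix: 10×rope + 2×tent → weight 38, value 278.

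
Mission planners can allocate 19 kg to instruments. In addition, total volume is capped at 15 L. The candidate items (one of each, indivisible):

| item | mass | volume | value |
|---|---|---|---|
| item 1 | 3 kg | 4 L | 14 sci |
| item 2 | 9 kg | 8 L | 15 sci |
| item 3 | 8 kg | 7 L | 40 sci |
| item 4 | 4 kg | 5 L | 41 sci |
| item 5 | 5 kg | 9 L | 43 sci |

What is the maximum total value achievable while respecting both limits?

Feasible sets respecting both limits:
- item 4+item 5: mass 9, volume 14, value 84
- item 3+item 4: mass 12, volume 12, value 81
- item 1+item 5: mass 8, volume 13, value 57
Best: 84 sci.

84 sci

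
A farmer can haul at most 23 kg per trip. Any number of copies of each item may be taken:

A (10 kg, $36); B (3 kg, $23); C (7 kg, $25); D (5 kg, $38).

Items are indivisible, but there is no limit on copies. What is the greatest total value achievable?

Best value-per-unit is B at 23/3; filling with it alone gives 7×23 = 161.
Optimal mix: 6×B + 1×D → weight 23, value 176.

$176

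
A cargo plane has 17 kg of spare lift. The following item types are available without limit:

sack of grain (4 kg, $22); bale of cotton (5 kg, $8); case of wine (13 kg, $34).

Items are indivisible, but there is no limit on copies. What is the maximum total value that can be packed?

Best value-per-unit is sack of grain at 22/4, and filling with it alone uses weight 4×4=16. No mix of the others beats 4×22 = 88.

$88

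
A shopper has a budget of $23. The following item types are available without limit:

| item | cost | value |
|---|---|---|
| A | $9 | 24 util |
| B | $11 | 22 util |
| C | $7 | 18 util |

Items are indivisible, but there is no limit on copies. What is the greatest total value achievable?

Best value-per-unit is A at 24/9; filling with it alone gives 2×24 = 48.
Optimal mix: 1×A + 2×C → cost 23, value 60.

60 util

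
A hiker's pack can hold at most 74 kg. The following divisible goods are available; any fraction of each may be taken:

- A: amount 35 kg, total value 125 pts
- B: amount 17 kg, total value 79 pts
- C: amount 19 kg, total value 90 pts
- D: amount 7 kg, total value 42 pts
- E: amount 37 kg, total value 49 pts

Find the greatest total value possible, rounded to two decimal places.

Take in order of value per unit:
- D (42/7 per unit): all 7 → value 42, running total 42.00
- C (90/19 per unit): all 19 → value 90, running total 132.00
- B (79/17 per unit): all 17 → value 79, running total 211.00
- A (125/35 per unit): 31 of 35 → value 31×125/35 = 110.7143, running total 321.71
Total 321.71.

321.71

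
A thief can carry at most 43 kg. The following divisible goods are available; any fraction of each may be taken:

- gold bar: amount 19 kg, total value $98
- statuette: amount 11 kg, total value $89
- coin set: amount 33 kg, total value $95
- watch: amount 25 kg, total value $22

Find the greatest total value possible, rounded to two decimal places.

224.42

Take in order of value per unit:
- statuette (89/11 per unit): all 11 → value 89, running total 89.00
- gold bar (98/19 per unit): all 19 → value 98, running total 187.00
- coin set (95/33 per unit): 13 of 33 → value 13×95/33 = 37.4242, running total 224.42
Total 224.42.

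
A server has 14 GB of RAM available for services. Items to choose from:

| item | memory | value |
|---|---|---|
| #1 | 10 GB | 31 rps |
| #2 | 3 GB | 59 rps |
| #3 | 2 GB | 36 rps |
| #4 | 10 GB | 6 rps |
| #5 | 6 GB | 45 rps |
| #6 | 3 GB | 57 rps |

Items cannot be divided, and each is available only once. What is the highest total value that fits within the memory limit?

197 rps

Check high-value combinations within 14 GB:
- #2+#3+#5+#6: memory 3+2+6+3=14, value 59+36+45+57=197
- #2+#5+#6: memory 3+6+3=12, value 59+45+57=161
- #2+#3+#6: memory 3+2+3=8, value 59+36+57=152
- #2+#3+#5: memory 3+2+6=11, value 59+36+45=140
Best: 197 rps.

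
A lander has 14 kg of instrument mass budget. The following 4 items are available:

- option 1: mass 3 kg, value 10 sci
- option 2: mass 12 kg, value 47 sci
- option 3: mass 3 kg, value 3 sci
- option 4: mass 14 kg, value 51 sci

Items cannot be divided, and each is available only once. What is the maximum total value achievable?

Check high-value combinations within 14 kg:
- option 4: mass 14, value 51
- option 2: mass 12, value 47
- option 1+option 3: mass 3+3=6, value 10+3=13
- option 1: mass 3, value 10
- option 3: mass 3, value 3
Best: 51 sci.

51 sci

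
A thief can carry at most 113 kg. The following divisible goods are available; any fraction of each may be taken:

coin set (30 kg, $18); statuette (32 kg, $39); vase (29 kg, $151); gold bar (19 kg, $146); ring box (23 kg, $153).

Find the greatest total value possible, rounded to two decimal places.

495.00

Take in order of value per unit:
- gold bar (146/19 per unit): all 19 → value 146, running total 146.00
- ring box (153/23 per unit): all 23 → value 153, running total 299.00
- vase (151/29 per unit): all 29 → value 151, running total 450.00
- statuette (39/32 per unit): all 32 → value 39, running total 489.00
- coin set (18/30 per unit): 10 of 30 → value 10×18/30 = 6.0000, running total 495.00
Total 495.00.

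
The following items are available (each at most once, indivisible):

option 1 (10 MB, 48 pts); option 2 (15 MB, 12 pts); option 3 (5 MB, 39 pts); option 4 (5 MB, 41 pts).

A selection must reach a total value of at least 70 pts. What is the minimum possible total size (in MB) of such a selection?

10

Subsets with value ≥ 70, sorted by total size:
- option 3+option 4: size 10, value 80
- option 1+option 4: size 15, value 89
Minimum size: 10 MB.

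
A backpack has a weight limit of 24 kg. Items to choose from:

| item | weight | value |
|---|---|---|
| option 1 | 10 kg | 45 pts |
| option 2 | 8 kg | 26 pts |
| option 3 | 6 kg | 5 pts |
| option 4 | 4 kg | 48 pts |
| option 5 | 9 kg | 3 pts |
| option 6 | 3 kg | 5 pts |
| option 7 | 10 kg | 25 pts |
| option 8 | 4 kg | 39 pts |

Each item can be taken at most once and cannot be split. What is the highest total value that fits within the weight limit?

137 pts

This is a 0/1 knapsack; check combinations near the capacity.
- option 1+option 4+option 6+option 8: weight 10+4+3+4=21, value 45+48+5+39=137
- option 1+option 3+option 4+option 8: weight 10+6+4+4=24, value 45+5+48+39=137
- option 1+option 4+option 8: weight 10+4+4=18, value 45+48+39=132
- option 1+option 2+option 4: weight 10+8+4=22, value 45+26+48=119
Best: 137 pts.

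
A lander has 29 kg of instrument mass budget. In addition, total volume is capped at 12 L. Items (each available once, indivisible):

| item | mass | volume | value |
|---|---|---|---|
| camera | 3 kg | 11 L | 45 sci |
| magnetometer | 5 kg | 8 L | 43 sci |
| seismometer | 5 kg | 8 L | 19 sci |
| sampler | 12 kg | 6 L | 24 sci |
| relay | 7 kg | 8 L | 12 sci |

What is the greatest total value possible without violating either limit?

45 sci

Feasible sets respecting both limits:
- camera: mass 3, volume 11, value 45
- magnetometer: mass 5, volume 8, value 43
- sampler: mass 12, volume 6, value 24
Best: 45 sci.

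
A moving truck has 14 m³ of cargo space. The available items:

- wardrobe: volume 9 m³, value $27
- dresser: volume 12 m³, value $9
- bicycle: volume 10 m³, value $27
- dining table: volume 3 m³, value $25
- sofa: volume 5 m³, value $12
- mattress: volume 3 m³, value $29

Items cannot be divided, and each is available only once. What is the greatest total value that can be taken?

This is a 0/1 knapsack; check combinations near the capacity.
- dining table+sofa+mattress: volume 3+5+3=11, value 25+12+29=66
- wardrobe+mattress: volume 9+3=12, value 27+29=56
- bicycle+mattress: volume 10+3=13, value 27+29=56
- dining table+mattress: volume 3+3=6, value 25+29=54
- wardrobe+dining table: volume 9+3=12, value 27+25=52
Best: $66.

$66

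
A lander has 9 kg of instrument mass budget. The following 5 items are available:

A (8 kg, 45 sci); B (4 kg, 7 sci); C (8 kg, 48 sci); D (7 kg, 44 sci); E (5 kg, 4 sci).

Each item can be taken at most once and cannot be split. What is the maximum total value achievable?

48 sci

Check high-value combinations within 9 kg:
- C: mass 8, value 48
- A: mass 8, value 45
- D: mass 7, value 44
Best: 48 sci.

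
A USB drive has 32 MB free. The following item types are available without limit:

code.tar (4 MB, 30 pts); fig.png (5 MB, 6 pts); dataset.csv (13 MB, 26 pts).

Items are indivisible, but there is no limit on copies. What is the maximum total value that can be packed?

Best value-per-unit is code.tar at 30/4, and filling with it alone uses size 8×4=32. No mix of the others beats 8×30 = 240.

240 pts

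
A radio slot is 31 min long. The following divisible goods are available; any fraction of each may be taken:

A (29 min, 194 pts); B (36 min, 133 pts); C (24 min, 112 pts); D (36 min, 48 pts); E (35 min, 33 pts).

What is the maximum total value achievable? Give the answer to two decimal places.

203.33

Take in order of value per unit:
- A (194/29 per unit): all 29 → value 194, running total 194.00
- C (112/24 per unit): 2 of 24 → value 2×112/24 = 9.3333, running total 203.33
Total 203.33.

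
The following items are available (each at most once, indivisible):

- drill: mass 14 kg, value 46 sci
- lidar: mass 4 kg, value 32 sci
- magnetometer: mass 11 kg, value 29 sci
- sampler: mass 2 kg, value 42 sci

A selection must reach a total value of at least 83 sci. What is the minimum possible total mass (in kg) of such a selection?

16

Subsets with value ≥ 83, sorted by total mass:
- drill+sampler: mass 16, value 88
- lidar+magnetometer+sampler: mass 17, value 103
- drill+lidar+sampler: mass 20, value 120
Minimum mass: 16 kg.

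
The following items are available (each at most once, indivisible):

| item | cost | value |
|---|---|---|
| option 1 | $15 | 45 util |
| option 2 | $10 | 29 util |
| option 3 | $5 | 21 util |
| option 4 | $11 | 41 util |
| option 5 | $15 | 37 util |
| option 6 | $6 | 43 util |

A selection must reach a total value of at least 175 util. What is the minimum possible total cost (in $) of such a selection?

Subsets with value ≥ 175, sorted by total cost:
- option 1+option 2+option 3+option 4+option 6: cost 47, value 179
- option 1+option 2+option 3+option 5+option 6: cost 51, value 175
- option 1+option 3+option 4+option 5+option 6: cost 52, value 187
Minimum cost: 47 $.

47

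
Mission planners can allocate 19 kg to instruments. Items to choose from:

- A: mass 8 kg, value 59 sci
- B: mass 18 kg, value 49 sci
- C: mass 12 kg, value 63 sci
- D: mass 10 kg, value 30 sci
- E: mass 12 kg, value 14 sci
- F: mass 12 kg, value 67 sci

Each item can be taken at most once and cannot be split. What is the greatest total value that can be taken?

Check high-value combinations within 19 kg:
- A+D: mass 8+10=18, value 59+30=89
- F: mass 12, value 67
- C: mass 12, value 63
Best: 89 sci.

89 sci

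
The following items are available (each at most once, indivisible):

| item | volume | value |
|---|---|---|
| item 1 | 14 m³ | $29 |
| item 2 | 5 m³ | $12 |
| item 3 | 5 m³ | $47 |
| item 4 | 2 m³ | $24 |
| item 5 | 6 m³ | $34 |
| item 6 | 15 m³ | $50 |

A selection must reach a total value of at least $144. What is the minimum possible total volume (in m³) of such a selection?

Subsets with value ≥ 144, sorted by total volume:
- item 3+item 4+item 5+item 6: volume 28, value 155
- item 1+item 2+item 3+item 4+item 5: volume 32, value 146
- item 2+item 3+item 4+item 5+item 6: volume 33, value 167
Minimum volume: 28 m³.

28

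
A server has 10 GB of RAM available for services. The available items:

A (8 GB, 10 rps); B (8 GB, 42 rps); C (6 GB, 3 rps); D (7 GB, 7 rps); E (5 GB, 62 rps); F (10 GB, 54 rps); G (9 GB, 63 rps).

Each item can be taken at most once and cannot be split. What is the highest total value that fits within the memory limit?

Check high-value combinations within 10 GB:
- G: memory 9, value 63
- E: memory 5, value 62
- F: memory 10, value 54
Best: 63 rps.

63 rps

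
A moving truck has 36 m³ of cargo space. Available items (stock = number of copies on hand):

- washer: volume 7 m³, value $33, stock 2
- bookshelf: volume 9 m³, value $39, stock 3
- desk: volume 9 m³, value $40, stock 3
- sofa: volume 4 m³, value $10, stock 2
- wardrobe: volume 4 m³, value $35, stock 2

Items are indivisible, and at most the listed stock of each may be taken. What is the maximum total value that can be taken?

$190

Top feasible selections:
- 3×desk + 2×wardrobe: volume 35, value 190
- 1×bookshelf + 2×desk + 2×wardrobe: volume 35, value 189
- 2×bookshelf + 1×desk + 2×wardrobe: volume 35, value 188
- 3×bookshelf + 2×wardrobe: volume 35, value 187
Best: $190.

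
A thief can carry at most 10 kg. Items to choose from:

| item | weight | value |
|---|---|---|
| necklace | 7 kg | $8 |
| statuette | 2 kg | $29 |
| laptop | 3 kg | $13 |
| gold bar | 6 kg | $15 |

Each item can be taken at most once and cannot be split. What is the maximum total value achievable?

Check high-value combinations within 10 kg:
- statuette+gold bar: weight 2+6=8, value 29+15=44
- statuette+laptop: weight 2+3=5, value 29+13=42
- necklace+statuette: weight 7+2=9, value 8+29=37
- statuette: weight 2, value 29
Best: $44.

$44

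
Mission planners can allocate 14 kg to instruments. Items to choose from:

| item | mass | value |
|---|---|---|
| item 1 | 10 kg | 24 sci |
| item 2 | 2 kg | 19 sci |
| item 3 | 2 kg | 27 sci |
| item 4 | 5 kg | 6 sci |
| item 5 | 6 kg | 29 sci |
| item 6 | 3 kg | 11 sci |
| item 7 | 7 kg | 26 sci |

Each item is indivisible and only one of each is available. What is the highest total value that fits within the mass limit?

86 sci

Check high-value combinations within 14 kg:
- item 2+item 3+item 5+item 6: mass 2+2+6+3=13, value 19+27+29+11=86
- item 2+item 3+item 6+item 7: mass 2+2+3+7=14, value 19+27+11+26=83
- item 2+item 3+item 5: mass 2+2+6=10, value 19+27+29=75
Best: 86 sci.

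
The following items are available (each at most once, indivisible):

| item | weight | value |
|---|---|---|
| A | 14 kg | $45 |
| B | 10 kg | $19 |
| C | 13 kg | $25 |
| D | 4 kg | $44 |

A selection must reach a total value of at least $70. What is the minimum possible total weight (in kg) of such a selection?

Subsets with value ≥ 70, sorted by total weight:
- A+D: weight 18, value 89
- B+C+D: weight 27, value 88
Minimum weight: 18 kg.

18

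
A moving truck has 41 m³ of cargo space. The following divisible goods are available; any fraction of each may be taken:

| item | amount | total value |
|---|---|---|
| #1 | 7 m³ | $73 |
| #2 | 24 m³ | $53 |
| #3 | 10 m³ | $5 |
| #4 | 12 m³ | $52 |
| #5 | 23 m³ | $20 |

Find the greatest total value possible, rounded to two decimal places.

Take in order of value per unit:
- #1 (73/7 per unit): all 7 → value 73, running total 73.00
- #4 (52/12 per unit): all 12 → value 52, running total 125.00
- #2 (53/24 per unit): 22 of 24 → value 22×53/24 = 48.5833, running total 173.58
Total 173.58.

173.58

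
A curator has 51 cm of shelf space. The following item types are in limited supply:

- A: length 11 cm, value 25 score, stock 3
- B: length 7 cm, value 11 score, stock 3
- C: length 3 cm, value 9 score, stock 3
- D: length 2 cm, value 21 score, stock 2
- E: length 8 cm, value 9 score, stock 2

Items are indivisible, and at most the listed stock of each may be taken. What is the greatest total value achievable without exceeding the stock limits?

146 score

Best selections within length 51 and stock limits:
- 3×A + 1×B + 2×C + 2×D: length 50, value 146
- 3×A + 3×C + 2×D: length 46, value 144
Best: 146 score.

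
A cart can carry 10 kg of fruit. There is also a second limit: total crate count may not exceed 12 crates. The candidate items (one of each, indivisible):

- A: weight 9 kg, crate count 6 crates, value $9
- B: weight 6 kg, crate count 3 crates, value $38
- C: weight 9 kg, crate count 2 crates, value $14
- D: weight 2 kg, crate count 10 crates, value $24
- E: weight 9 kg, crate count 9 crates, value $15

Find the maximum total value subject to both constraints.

$38

Feasible sets respecting both limits:
- B: weight 6, crate count 3, value 38
- D: weight 2, crate count 10, value 24
- E: weight 9, crate count 9, value 15
Best: $38.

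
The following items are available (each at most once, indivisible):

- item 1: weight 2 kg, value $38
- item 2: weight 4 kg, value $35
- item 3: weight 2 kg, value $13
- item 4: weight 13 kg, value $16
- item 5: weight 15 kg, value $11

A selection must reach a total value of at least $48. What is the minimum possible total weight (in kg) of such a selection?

4

Subsets with value ≥ 48, sorted by total weight:
- item 1+item 3: weight 4, value 51
- item 1+item 2: weight 6, value 73
- item 2+item 3: weight 6, value 48
Minimum weight: 4 kg.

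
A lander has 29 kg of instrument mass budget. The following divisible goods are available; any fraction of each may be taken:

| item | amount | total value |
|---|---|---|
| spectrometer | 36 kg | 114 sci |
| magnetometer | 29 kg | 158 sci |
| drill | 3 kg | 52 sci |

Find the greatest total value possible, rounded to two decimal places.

Take in order of value per unit:
- drill (52/3 per unit): all 3 → value 52, running total 52.00
- magnetometer (158/29 per unit): 26 of 29 → value 26×158/29 = 141.6552, running total 193.66
Total 193.66.

193.66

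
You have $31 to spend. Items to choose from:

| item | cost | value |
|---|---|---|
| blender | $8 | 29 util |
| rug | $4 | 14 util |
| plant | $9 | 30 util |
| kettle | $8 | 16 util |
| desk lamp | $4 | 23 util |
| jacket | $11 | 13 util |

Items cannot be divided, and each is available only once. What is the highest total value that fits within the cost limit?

Check high-value combinations within $31:
- blender+plant+kettle+desk lamp: cost 8+9+8+4=29, value 29+30+16+23=98
- blender+rug+plant+desk lamp: cost 8+4+9+4=25, value 29+14+30+23=96
- blender+rug+plant+kettle: cost 8+4+9+8=29, value 29+14+30+16=89
Best: 98 util.

98 util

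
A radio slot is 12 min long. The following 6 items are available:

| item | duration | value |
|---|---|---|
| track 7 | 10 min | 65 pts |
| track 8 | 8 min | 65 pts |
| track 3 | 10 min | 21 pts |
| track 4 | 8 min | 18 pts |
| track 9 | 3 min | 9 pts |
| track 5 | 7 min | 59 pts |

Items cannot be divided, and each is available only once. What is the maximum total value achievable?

74 pts

This is a 0/1 knapsack; check combinations near the capacity.
- track 8+track 9: duration 8+3=11, value 65+9=74
- track 9+track 5: duration 3+7=10, value 9+59=68
- track 8: duration 8, value 65
- track 7: duration 10, value 65
Best: 74 pts.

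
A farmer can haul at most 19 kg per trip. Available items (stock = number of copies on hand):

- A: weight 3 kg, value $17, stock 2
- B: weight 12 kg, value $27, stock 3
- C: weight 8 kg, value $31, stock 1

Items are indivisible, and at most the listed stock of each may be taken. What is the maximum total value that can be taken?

Top feasible selections:
- 2×A + 1×C: weight 14, value 65
- 2×A + 1×B: weight 18, value 61
- 1×A + 1×C: weight 11, value 48
Best: $65.

$65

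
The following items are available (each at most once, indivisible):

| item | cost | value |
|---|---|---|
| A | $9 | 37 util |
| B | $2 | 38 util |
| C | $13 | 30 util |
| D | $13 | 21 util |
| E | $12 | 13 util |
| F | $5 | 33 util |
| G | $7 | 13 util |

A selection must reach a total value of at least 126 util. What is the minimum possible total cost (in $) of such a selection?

Subsets with value ≥ 126, sorted by total cost:
- A+B+C+F: cost 29, value 138
- A+B+D+F: cost 29, value 129
- A+B+E+F+G: cost 35, value 134
- A+B+C+F+G: cost 36, value 151
Minimum cost: 29 $.

29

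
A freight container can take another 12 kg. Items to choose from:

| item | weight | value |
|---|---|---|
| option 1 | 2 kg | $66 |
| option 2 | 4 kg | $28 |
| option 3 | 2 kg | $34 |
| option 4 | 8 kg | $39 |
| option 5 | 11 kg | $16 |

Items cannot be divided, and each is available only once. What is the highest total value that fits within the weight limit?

$139

Check high-value combinations within 12 kg:
- option 1+option 3+option 4: weight 2+2+8=12, value 66+34+39=139
- option 1+option 2+option 3: weight 2+4+2=8, value 66+28+34=128
- option 1+option 4: weight 2+8=10, value 66+39=105
- option 1+option 3: weight 2+2=4, value 66+34=100
Best: $139.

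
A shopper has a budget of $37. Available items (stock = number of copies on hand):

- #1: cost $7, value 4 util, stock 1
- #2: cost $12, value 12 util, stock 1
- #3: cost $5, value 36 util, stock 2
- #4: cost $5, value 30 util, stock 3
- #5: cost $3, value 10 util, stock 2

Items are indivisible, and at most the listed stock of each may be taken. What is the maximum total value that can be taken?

Top feasible selections:
- 2×#3 + 3×#4 + 2×#5: cost 31, value 182
- 1×#1 + 2×#3 + 3×#4 + 1×#5: cost 35, value 176
- 1×#2 + 2×#3 + 3×#4: cost 37, value 174
Best: 182 util.

182 util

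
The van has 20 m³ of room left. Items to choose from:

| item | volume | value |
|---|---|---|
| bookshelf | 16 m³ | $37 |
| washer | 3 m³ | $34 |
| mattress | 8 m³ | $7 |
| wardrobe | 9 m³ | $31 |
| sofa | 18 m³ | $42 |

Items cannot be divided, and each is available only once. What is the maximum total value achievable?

$72

Check high-value combinations within 20 m³:
- washer+mattress+wardrobe: volume 3+8+9=20, value 34+7+31=72
- bookshelf+washer: volume 16+3=19, value 37+34=71
- washer+wardrobe: volume 3+9=12, value 34+31=65
Best: $72.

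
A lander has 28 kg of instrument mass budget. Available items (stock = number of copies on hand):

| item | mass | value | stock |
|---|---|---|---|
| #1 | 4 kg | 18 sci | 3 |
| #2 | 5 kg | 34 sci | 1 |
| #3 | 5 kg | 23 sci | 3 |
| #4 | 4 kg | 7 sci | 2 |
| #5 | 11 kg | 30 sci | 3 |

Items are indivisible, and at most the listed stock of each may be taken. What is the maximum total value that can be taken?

Best selections within mass 28 and stock limits:
- 2×#1 + 1×#2 + 3×#3: mass 28, value 139
- 3×#1 + 1×#2 + 2×#3: mass 27, value 134
- 1×#1 + 1×#2 + 3×#3 + 1×#4: mass 28, value 128
- 2×#1 + 1×#2 + 2×#3 + 1×#4: mass 27, value 123
Best: 139 sci.

139 sci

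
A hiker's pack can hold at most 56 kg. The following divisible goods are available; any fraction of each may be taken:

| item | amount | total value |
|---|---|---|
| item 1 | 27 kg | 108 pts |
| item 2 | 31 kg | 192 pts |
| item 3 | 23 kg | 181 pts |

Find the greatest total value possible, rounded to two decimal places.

Take in order of value per unit:
- item 3 (181/23 per unit): all 23 → value 181, running total 181.00
- item 2 (192/31 per unit): all 31 → value 192, running total 373.00
- item 1 (108/27 per unit): 2 of 27 → value 2×108/27 = 8.0000, running total 381.00
Total 381.00.

381.00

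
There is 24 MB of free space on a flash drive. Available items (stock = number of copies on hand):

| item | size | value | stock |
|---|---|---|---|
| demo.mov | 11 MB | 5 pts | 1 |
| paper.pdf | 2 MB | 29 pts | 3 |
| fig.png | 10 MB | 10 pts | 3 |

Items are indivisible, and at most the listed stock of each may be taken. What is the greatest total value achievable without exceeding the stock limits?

97 pts

Best selections within size 24 and stock limits:
- 3×paper.pdf + 1×fig.png: size 16, value 97
- 1×demo.mov + 3×paper.pdf: size 17, value 92
- 3×paper.pdf: size 6, value 87
- 2×paper.pdf + 2×fig.png: size 24, value 78
Best: 97 pts.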